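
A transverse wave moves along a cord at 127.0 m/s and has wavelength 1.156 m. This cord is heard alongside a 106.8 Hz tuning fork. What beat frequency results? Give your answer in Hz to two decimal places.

Source frequency f = v/λ = 127.0/1.156 = 109.8616 Hz.
f_beat = |109.8616 − 106.8| = 3.06 Hz.

3.06 Hz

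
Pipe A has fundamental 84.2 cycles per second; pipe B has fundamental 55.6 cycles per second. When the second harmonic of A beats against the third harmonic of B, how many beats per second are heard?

Second harmonic of the first: 2·84.2 = 168.4 Hz.
Third harmonic of the second: 3·55.6 = 166.8 Hz.
f_beat = |168.4 − 166.8| = 1.6 Hz.

1.6 Hz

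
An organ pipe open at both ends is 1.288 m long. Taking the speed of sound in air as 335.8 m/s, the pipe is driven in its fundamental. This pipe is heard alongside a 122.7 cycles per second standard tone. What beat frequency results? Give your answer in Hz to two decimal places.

Open pipe: f_n = n·v/(2L) = 1·335.8/(2·1.288) = 130.3571 Hz.
f_beat = |130.3571 − 122.7| = 7.66 Hz.

7.66 Hz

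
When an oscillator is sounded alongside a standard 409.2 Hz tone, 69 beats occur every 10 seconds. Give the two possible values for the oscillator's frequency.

402.3 Hz or 416.1 Hz

Beat frequency = 69/10 = 6.9 Hz.
|f − 409.2| = 6.9, so f = 409.2 ± 6.9.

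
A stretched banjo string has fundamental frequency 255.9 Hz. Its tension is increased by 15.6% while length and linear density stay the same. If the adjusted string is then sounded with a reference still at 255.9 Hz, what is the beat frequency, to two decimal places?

For a string, f ∝ √T, so the new frequency is 255.9·√1.156 = 275.1371 Hz.
f_beat = |275.1371 − 255.9| = 19.24 Hz.

19.24 Hz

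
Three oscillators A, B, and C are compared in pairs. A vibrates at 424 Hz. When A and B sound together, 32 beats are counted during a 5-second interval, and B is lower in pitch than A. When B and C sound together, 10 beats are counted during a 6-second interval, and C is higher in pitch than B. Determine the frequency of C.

419.2667 Hz

A–B: Beat frequency = 32/5 = 6.4 Hz.
B is below A, so f_B = 424 − 6.4 = 417.6 Hz.
B–C: Beat frequency = 10/6 = 1.6667 Hz.
C is above B, so f_C = 417.6 + 1.6667 = 419.2667 Hz.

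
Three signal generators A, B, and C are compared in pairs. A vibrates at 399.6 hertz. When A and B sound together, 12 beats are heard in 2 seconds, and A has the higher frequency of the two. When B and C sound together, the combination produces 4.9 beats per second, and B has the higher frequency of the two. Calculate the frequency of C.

388.7 Hz

A–B: Beat frequency = 12/2 = 6 Hz.
B is below A, so f_B = 399.6 − 6 = 393.6 Hz.
C is below B, so f_C = 393.6 − 4.9 = 388.7 Hz.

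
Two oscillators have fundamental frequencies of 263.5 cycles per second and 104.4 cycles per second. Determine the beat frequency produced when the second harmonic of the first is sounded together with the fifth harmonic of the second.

Second harmonic of the first: 2·263.5 = 527.0 Hz.
Fifth harmonic of the second: 5·104.4 = 522.0 Hz.
f_beat = |527.0 − 522.0| = 5.0 Hz.

5.0 Hz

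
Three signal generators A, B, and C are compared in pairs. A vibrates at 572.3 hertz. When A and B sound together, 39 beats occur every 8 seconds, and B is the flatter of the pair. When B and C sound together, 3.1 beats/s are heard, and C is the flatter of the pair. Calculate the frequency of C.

A–B: Beat frequency = 39/8 = 4.875 Hz.
B is below A, so f_B = 572.3 − 4.875 = 567.425 Hz.
C is below B, so f_C = 567.425 − 3.1 = 564.325 Hz.

564.325 Hz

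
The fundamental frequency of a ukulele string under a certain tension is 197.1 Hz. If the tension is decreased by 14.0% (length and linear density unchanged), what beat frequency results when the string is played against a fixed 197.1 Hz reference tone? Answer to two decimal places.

14.32 Hz

For a string, f ∝ √T, so the new frequency is 197.1·√0.860 = 182.7830 Hz.
f_beat = |182.7830 − 197.1| = 14.32 Hz.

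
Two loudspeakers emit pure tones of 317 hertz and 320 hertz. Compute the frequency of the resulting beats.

The beat frequency equals the magnitude of the frequency difference.
|317 − 320| = 3 Hz.

3 Hz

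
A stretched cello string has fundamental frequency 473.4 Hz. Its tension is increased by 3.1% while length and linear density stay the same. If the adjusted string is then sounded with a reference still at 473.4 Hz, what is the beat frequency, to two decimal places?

7.28 Hz

For a string, f ∝ √T, so the new frequency is 473.4·√1.031 = 480.6817 Hz.
f_beat = |480.6817 − 473.4| = 7.28 Hz.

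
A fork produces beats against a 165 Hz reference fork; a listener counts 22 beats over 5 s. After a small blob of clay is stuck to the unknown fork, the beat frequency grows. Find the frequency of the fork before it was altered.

160.6 Hz

Beat frequency = 22/5 = 4.4 Hz.
|f − 165| = 4.4, so the fork was at either 160.6 Hz or 169.4 Hz.
Adding mass to a fork lowers its frequency; the adjustment lowers the fork's frequency.
The beat rate rose, so the adjustment moved the fork further from 165 Hz — it was already below the reference.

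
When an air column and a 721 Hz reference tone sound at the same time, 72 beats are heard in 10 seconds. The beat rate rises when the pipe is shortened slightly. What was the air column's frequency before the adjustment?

Beat frequency = 72/10 = 7.2 Hz.
|f − 721| = 7.2, so the air column was at either 713.8 Hz or 728.2 Hz.
A shorter pipe has a higher fundamental; the adjustment raises the air column's frequency.
The beat rate rose, so the adjustment moved the air column further from 721 Hz — it was already above the reference.

728.2 Hz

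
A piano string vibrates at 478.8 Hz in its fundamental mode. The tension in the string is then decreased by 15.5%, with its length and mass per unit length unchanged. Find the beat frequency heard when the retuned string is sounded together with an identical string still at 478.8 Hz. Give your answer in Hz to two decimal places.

For a string, f ∝ √T, so the new frequency is 478.8·√0.845 = 440.1315 Hz.
f_beat = |440.1315 − 478.8| = 38.67 Hz.

38.67 Hz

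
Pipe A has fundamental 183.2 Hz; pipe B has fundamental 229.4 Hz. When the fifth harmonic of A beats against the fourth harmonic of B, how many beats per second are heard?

1.6 Hz

Fifth harmonic of the first: 5·183.2 = 916.0 Hz.
Fourth harmonic of the second: 4·229.4 = 917.6 Hz.
f_beat = |916.0 − 917.6| = 1.6 Hz.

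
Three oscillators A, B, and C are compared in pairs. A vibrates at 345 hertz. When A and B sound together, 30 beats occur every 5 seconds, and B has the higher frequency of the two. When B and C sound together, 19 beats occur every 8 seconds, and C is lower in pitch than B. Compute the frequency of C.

A–B: Beat frequency = 30/5 = 6 Hz.
B is above A, so f_B = 345 + 6 = 351 Hz.
B–C: Beat frequency = 19/8 = 2.375 Hz.
C is below B, so f_C = 351 − 2.375 = 348.625 Hz.

348.625 Hz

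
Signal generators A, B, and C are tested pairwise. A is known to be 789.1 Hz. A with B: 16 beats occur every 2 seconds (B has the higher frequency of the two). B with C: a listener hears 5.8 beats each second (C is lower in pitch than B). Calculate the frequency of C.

791.3 Hz

A–B: Beat frequency = 16/2 = 8 Hz.
B is above A, so f_B = 789.1 + 8 = 797.1 Hz.
C is below B, so f_C = 797.1 − 5.8 = 791.3 Hz.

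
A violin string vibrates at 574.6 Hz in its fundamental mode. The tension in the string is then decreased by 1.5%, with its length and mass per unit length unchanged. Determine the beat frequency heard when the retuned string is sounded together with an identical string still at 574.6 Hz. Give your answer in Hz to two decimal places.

For a string, f ∝ √T, so the new frequency is 574.6·√0.985 = 570.2742 Hz.
f_beat = |570.2742 − 574.6| = 4.33 Hz.

4.33 Hz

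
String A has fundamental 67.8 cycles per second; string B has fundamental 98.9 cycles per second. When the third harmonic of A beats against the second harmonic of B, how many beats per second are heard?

5.6 Hz

Third harmonic of the first: 3·67.8 = 203.4 Hz.
Second harmonic of the second: 2·98.9 = 197.8 Hz.
f_beat = |203.4 − 197.8| = 5.6 Hz.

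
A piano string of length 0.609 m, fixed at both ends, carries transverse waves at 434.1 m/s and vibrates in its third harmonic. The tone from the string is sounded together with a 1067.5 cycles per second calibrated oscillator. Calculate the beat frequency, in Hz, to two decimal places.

For a string fixed at both ends, f_n = n·v/(2L) = 3·434.1/(2·0.609) = 1069.2118 Hz.
f_beat = |1069.2118 − 1067.5| = 1.71 Hz.

1.71 Hz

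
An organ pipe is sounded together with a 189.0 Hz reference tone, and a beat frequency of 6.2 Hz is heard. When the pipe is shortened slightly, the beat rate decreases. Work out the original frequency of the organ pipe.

|f − 189.0| = 6.2, so the organ pipe was at either 182.8 Hz or 195.2 Hz.
A shorter pipe has a higher fundamental; the adjustment raises the organ pipe's frequency.
The beat rate fell, so the adjustment moved the organ pipe toward 189.0 Hz — it must have started below the reference.

182.8 Hz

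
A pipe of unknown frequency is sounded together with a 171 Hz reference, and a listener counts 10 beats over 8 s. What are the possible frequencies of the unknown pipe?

169.75 Hz or 172.25 Hz

Beat frequency = 10/8 = 1.25 Hz.
|f − 171| = 1.25, so f = 171 ± 1.25.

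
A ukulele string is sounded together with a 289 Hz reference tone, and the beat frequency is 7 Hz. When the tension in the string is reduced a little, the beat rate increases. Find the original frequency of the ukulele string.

282 Hz

|f − 289| = 7, so the ukulele string was at either 282 Hz or 296 Hz.
Lower tension means lower frequency; the adjustment lowers the ukulele string's frequency.
The beat rate rose, so the adjustment moved the ukulele string further from 289 Hz — it was already below the reference.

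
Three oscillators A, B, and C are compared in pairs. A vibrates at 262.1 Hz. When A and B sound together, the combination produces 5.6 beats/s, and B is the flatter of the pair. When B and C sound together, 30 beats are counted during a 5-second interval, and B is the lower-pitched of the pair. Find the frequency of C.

B is below A, so f_B = 262.1 − 5.6 = 256.5 Hz.
B–C: Beat frequency = 30/5 = 6 Hz.
C is above B, so f_C = 256.5 + 6 = 262.5 Hz.

262.5 Hz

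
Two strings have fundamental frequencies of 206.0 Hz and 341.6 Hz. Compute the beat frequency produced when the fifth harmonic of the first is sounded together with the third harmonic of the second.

5.2 Hz

Fifth harmonic of the first: 5·206.0 = 1030.0 Hz.
Third harmonic of the second: 3·341.6 = 1024.8 Hz.
f_beat = |1030.0 − 1024.8| = 5.2 Hz.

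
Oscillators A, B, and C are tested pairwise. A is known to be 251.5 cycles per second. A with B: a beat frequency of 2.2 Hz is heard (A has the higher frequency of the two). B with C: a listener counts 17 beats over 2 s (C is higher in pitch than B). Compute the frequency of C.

B is below A, so f_B = 251.5 − 2.2 = 249.3 Hz.
B–C: Beat frequency = 17/2 = 8.5 Hz.
C is above B, so f_C = 249.3 + 8.5 = 257.8 Hz.

257.8 Hz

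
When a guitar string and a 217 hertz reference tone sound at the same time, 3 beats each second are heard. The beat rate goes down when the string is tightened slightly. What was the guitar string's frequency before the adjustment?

214 Hz

|f − 217| = 3, so the guitar string was at either 214 Hz or 220 Hz.
Increasing tension raises a string's frequency; the adjustment raises the guitar string's frequency.
The beat rate fell, so the adjustment moved the guitar string toward 217 Hz — it must have started below the reference.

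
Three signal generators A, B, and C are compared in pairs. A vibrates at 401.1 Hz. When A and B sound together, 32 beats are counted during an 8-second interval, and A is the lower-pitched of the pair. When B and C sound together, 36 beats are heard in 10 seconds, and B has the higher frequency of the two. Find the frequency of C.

A–B: Beat frequency = 32/8 = 4 Hz.
B is above A, so f_B = 401.1 + 4 = 405.1 Hz.
B–C: Beat frequency = 36/10 = 3.6 Hz.
C is below B, so f_C = 405.1 − 3.6 = 401.5 Hz.

401.5 Hz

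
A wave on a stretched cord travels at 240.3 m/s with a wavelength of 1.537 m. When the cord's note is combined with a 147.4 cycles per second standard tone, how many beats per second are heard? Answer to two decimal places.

8.94 Hz

Source frequency f = v/λ = 240.3/1.537 = 156.3435 Hz.
f_beat = |156.3435 − 147.4| = 8.94 Hz.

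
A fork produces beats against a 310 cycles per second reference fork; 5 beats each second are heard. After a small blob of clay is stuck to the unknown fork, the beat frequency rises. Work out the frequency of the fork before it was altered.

305 Hz

|f − 310| = 5, so the fork was at either 305 Hz or 315 Hz.
Adding mass to a fork lowers its frequency; the adjustment lowers the fork's frequency.
The beat rate rose, so the adjustment moved the fork further from 310 Hz — it was already below the reference.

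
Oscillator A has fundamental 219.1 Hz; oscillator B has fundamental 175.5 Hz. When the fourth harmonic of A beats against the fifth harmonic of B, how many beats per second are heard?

1.1 Hz

Fourth harmonic of the first: 4·219.1 = 876.4 Hz.
Fifth harmonic of the second: 5·175.5 = 877.5 Hz.
f_beat = |876.4 − 877.5| = 1.1 Hz.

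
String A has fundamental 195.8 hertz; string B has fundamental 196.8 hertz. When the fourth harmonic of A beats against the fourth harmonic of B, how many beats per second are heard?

4.0 Hz

Fourth harmonic of the first: 4·195.8 = 783.2 Hz.
Fourth harmonic of the second: 4·196.8 = 787.2 Hz.
f_beat = |783.2 − 787.2| = 4.0 Hz.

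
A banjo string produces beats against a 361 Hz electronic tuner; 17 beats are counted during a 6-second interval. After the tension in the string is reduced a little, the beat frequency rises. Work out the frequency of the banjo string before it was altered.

Beat frequency = 17/6 = 2.8333 Hz.
|f − 361| = 2.8333, so the banjo string was at either 358.1667 Hz or 363.8333 Hz.
Lower tension means lower frequency; the adjustment lowers the banjo string's frequency.
The beat rate rose, so the adjustment moved the banjo string further from 361 Hz — it was already below the reference.

358.1667 Hz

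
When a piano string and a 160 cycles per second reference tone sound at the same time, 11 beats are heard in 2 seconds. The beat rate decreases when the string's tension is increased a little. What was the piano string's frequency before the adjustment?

Beat frequency = 11/2 = 5.5 Hz.
|f − 160| = 5.5, so the piano string was at either 154.5 Hz or 165.5 Hz.
Higher tension means higher frequency; the adjustment raises the piano string's frequency.
The beat rate fell, so the adjustment moved the piano string toward 160 Hz — it must have started below the reference.

154.5 Hz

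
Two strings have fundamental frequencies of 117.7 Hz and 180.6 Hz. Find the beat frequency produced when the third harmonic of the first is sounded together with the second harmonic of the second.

Third harmonic of the first: 3·117.7 = 353.1 Hz.
Second harmonic of the second: 2·180.6 = 361.2 Hz.
f_beat = |353.1 − 361.2| = 8.1 Hz.

8.1 Hz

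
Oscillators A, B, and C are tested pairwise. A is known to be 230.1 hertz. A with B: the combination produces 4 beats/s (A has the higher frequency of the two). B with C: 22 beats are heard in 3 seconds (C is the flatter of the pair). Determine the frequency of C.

B is below A, so f_B = 230.1 − 4 = 226.1 Hz.
B–C: Beat frequency = 22/3 = 7.3333 Hz.
C is below B, so f_C = 226.1 − 7.3333 = 218.7667 Hz.

218.7667 Hz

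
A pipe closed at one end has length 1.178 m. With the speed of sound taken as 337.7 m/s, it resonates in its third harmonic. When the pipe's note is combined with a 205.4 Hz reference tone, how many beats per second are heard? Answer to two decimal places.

9.60 Hz

Closed pipe (odd harmonics): f_n = n·v/(4L) = 3·337.7/(4·1.178) = 215.0042 Hz.
f_beat = |215.0042 − 205.4| = 9.60 Hz.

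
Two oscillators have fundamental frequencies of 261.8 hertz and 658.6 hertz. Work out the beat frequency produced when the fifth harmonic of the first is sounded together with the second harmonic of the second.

Fifth harmonic of the first: 5·261.8 = 1309.0 Hz.
Second harmonic of the second: 2·658.6 = 1317.2 Hz.
f_beat = |1309.0 − 1317.2| = 8.2 Hz.

8.2 Hz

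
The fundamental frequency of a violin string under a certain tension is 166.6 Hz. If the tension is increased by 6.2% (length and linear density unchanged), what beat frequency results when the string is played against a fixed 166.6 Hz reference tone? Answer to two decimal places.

For a string, f ∝ √T, so the new frequency is 166.6·√1.062 = 171.6869 Hz.
f_beat = |171.6869 − 166.6| = 5.09 Hz.

5.09 Hz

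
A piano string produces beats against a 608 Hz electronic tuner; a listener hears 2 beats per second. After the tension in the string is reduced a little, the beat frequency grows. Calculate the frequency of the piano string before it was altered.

606 Hz

|f − 608| = 2, so the piano string was at either 606 Hz or 610 Hz.
Lower tension means lower frequency; the adjustment lowers the piano string's frequency.
The beat rate rose, so the adjustment moved the piano string further from 608 Hz — it was already below the reference.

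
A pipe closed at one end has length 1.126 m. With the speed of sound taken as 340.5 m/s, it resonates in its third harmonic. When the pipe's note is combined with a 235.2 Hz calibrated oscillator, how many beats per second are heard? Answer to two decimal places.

Closed pipe (odd harmonics): f_n = n·v/(4L) = 3·340.5/(4·1.126) = 226.7984 Hz.
f_beat = |226.7984 − 235.2| = 8.40 Hz.

8.40 Hz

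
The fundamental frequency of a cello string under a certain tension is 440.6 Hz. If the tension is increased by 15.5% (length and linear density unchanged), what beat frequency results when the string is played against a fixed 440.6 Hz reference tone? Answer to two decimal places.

32.92 Hz

For a string, f ∝ √T, so the new frequency is 440.6·√1.155 = 473.5169 Hz.
f_beat = |473.5169 − 440.6| = 32.92 Hz.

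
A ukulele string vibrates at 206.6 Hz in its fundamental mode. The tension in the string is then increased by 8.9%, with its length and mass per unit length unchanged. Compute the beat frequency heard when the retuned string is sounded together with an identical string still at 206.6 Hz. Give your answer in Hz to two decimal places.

For a string, f ∝ √T, so the new frequency is 206.6·√1.089 = 215.5978 Hz.
f_beat = |215.5978 − 206.6| = 9.00 Hz.

9.00 Hz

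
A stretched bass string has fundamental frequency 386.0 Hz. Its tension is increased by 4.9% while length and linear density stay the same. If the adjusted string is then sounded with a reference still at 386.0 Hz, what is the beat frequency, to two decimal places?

For a string, f ∝ √T, so the new frequency is 386.0·√1.049 = 395.3439 Hz.
f_beat = |395.3439 − 386.0| = 9.34 Hz.

9.34 Hz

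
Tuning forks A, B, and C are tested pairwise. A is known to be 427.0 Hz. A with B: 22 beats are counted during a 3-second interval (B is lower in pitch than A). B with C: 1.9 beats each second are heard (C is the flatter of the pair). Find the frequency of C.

A–B: Beat frequency = 22/3 = 7.3333 Hz.
B is below A, so f_B = 427.0 − 7.3333 = 419.6667 Hz.
C is below B, so f_C = 419.6667 − 1.9 = 417.7667 Hz.

417.7667 Hz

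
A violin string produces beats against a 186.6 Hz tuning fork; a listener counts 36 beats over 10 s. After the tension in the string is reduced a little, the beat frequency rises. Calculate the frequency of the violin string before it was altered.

183 Hz

Beat frequency = 36/10 = 3.6 Hz.
|f − 186.6| = 3.6, so the violin string was at either 183 Hz or 190.2 Hz.
Lower tension means lower frequency; the adjustment lowers the violin string's frequency.
The beat rate rose, so the adjustment moved the violin string further from 186.6 Hz — it was already below the reference.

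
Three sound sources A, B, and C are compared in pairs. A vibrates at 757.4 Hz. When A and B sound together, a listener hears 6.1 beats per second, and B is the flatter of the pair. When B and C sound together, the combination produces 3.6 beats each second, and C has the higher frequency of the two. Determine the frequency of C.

B is below A, so f_B = 757.4 − 6.1 = 751.3 Hz.
C is above B, so f_C = 751.3 + 3.6 = 754.9 Hz.

754.9 Hz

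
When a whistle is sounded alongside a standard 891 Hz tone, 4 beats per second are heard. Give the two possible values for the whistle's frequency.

|f − 891| = 4, so f = 891 ± 4.

887 Hz or 895 Hz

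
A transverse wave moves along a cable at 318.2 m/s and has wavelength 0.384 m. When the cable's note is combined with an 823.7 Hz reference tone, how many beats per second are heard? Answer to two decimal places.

Source frequency f = v/λ = 318.2/0.384 = 828.6458 Hz.
f_beat = |828.6458 − 823.7| = 4.95 Hz.

4.95 Hz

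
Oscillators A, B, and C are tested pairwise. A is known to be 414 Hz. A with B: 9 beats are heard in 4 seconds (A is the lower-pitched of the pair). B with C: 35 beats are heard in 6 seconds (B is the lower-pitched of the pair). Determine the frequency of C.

422.0833 Hz

A–B: Beat frequency = 9/4 = 2.25 Hz.
B is above A, so f_B = 414 + 2.25 = 416.25 Hz.
B–C: Beat frequency = 35/6 = 5.8333 Hz.
C is above B, so f_C = 416.25 + 5.8333 = 422.0833 Hz.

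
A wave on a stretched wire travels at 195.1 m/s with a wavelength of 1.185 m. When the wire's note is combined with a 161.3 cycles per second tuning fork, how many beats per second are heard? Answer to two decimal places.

Source frequency f = v/λ = 195.1/1.185 = 164.6414 Hz.
f_beat = |164.6414 − 161.3| = 3.34 Hz.

3.34 Hz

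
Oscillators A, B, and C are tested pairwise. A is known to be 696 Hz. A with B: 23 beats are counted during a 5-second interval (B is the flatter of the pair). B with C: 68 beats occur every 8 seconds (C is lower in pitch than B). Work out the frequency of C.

A–B: Beat frequency = 23/5 = 4.6 Hz.
B is below A, so f_B = 696 − 4.6 = 691.4 Hz.
B–C: Beat frequency = 68/8 = 8.5 Hz.
C is below B, so f_C = 691.4 − 8.5 = 682.9 Hz.

682.9 Hz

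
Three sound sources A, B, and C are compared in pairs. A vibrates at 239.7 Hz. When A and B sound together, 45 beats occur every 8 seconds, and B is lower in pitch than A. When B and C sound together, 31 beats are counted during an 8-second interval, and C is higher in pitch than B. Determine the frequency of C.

237.95 Hz

A–B: Beat frequency = 45/8 = 5.625 Hz.
B is below A, so f_B = 239.7 − 5.625 = 234.075 Hz.
B–C: Beat frequency = 31/8 = 3.875 Hz.
C is above B, so f_C = 234.075 + 3.875 = 237.95 Hz.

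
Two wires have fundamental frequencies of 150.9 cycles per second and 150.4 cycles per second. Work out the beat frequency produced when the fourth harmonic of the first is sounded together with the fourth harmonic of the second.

2.0 Hz

Fourth harmonic of the first: 4·150.9 = 603.6 Hz.
Fourth harmonic of the second: 4·150.4 = 601.6 Hz.
f_beat = |603.6 − 601.6| = 2.0 Hz.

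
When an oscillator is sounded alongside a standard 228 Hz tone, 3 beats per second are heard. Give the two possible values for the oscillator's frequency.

|f − 228| = 3, so f = 228 ± 3.

225 Hz or 231 Hz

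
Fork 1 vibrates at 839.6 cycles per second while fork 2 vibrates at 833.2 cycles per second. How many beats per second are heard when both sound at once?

6.4 Hz

Beats arise from superposition of two nearby frequencies; the beat rate is |f₁ − f₂|.
|839.6 − 833.2| = 6.4 Hz.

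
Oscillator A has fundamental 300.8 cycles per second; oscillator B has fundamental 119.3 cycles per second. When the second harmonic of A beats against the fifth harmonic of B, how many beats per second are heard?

Second harmonic of the first: 2·300.8 = 601.6 Hz.
Fifth harmonic of the second: 5·119.3 = 596.5 Hz.
f_beat = |601.6 − 596.5| = 5.1 Hz.

5.1 Hz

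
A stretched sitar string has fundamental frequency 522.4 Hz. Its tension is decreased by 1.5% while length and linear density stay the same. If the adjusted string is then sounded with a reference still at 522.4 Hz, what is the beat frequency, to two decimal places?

3.93 Hz

For a string, f ∝ √T, so the new frequency is 522.4·√0.985 = 518.4672 Hz.
f_beat = |518.4672 − 522.4| = 3.93 Hz.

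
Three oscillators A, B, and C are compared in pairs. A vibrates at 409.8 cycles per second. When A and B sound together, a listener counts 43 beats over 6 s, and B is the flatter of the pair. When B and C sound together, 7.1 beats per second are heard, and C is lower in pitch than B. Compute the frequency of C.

A–B: Beat frequency = 43/6 = 7.1667 Hz.
B is below A, so f_B = 409.8 − 7.1667 = 402.6333 Hz.
C is below B, so f_C = 402.6333 − 7.1 = 395.5333 Hz.

395.5333 Hz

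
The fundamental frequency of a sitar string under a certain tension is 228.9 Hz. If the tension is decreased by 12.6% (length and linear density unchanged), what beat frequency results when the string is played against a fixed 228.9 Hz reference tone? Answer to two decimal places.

For a string, f ∝ √T, so the new frequency is 228.9·√0.874 = 213.9940 Hz.
f_beat = |213.9940 − 228.9| = 14.91 Hz.

14.91 Hz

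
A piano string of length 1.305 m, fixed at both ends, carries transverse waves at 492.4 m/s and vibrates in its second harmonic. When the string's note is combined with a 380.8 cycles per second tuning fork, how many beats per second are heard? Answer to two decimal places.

For a string fixed at both ends, f_n = n·v/(2L) = 2·492.4/(2·1.305) = 377.3180 Hz.
f_beat = |377.3180 − 380.8| = 3.48 Hz.

3.48 Hz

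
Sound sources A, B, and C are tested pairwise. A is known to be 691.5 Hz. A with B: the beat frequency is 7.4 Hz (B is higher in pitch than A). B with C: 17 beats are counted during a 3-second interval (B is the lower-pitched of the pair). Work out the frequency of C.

B is above A, so f_B = 691.5 + 7.4 = 698.9 Hz.
B–C: Beat frequency = 17/3 = 5.6667 Hz.
C is above B, so f_C = 698.9 + 5.6667 = 704.5667 Hz.

704.5667 Hz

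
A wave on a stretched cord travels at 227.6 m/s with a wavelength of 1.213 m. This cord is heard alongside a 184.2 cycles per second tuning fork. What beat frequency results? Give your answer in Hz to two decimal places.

3.43 Hz

Source frequency f = v/λ = 227.6/1.213 = 187.6340 Hz.
f_beat = |187.6340 − 184.2| = 3.43 Hz.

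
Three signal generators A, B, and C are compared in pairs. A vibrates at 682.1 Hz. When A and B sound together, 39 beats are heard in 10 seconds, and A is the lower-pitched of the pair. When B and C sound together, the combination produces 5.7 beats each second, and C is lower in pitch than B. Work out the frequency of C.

A–B: Beat frequency = 39/10 = 3.9 Hz.
B is above A, so f_B = 682.1 + 3.9 = 686 Hz.
C is below B, so f_C = 686 − 5.7 = 680.3 Hz.

680.3 Hz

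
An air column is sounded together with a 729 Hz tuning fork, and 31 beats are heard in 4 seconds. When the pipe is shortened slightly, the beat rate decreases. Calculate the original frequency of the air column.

721.25 Hz

Beat frequency = 31/4 = 7.75 Hz.
|f − 729| = 7.75, so the air column was at either 721.25 Hz or 736.75 Hz.
A shorter pipe has a higher fundamental; the adjustment raises the air column's frequency.
The beat rate fell, so the adjustment moved the air column toward 729 Hz — it must have started below the reference.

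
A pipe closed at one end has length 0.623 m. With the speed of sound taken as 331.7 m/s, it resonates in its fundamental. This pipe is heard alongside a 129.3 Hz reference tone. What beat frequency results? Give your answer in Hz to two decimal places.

Closed pipe (odd harmonics): f_n = n·v/(4L) = 1·331.7/(4·0.623) = 133.1059 Hz.
f_beat = |133.1059 − 129.3| = 3.81 Hz.

3.81 Hz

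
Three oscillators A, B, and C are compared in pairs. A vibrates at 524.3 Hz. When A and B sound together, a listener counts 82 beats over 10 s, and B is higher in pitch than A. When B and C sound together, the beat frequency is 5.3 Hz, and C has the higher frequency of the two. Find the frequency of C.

A–B: Beat frequency = 82/10 = 8.2 Hz.
B is above A, so f_B = 524.3 + 8.2 = 532.5 Hz.
C is above B, so f_C = 532.5 + 5.3 = 537.8 Hz.

537.8 Hz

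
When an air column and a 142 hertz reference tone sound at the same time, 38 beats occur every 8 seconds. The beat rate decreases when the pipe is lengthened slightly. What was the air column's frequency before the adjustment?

Beat frequency = 38/8 = 4.75 Hz.
|f − 142| = 4.75, so the air column was at either 137.25 Hz or 146.75 Hz.
A longer pipe has a lower fundamental; the adjustment lowers the air column's frequency.
The beat rate fell, so the adjustment moved the air column toward 142 Hz — it must have started above the reference.

146.75 Hz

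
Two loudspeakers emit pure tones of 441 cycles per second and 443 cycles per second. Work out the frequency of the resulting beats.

f_beat = |f₁ − f₂|.
|441 − 443| = 2 Hz.

2 Hz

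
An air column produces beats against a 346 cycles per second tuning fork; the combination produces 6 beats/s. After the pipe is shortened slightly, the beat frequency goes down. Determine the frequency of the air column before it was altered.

|f − 346| = 6, so the air column was at either 340 Hz or 352 Hz.
A shorter pipe has a higher fundamental; the adjustment raises the air column's frequency.
The beat rate fell, so the adjustment moved the air column toward 346 Hz — it must have started below the reference.

340 Hz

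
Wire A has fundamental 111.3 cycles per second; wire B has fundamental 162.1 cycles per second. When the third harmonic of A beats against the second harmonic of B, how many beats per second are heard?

9.7 Hz

Third harmonic of the first: 3·111.3 = 333.9 Hz.
Second harmonic of the second: 2·162.1 = 324.2 Hz.
f_beat = |333.9 − 324.2| = 9.7 Hz.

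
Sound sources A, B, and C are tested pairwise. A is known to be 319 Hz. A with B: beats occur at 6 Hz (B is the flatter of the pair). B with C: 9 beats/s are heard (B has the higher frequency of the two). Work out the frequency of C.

B is below A, so f_B = 319 − 6 = 313 Hz.
C is below B, so f_C = 313 − 9 = 304 Hz.

304 Hz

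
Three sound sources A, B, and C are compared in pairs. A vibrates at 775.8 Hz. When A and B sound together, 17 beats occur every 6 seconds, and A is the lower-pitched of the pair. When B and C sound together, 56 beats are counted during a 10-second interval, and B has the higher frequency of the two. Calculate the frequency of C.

A–B: Beat frequency = 17/6 = 2.8333 Hz.
B is above A, so f_B = 775.8 + 2.8333 = 778.6333 Hz.
B–C: Beat frequency = 56/10 = 5.6 Hz.
C is below B, so f_C = 778.6333 − 5.6 = 773.0333 Hz.

773.0333 Hz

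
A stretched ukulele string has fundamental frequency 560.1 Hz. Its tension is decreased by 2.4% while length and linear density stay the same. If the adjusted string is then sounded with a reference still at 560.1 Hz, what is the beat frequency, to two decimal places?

6.76 Hz

For a string, f ∝ √T, so the new frequency is 560.1·√0.976 = 553.3380 Hz.
f_beat = |553.3380 − 560.1| = 6.76 Hz.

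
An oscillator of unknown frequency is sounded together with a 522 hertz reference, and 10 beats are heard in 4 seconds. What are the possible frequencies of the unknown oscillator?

519.5 Hz or 524.5 Hz

Beat frequency = 10/4 = 2.5 Hz.
|f − 522| = 2.5, so f = 522 ± 2.5.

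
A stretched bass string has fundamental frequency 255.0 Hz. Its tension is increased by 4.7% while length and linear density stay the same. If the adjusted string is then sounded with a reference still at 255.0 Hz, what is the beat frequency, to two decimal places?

5.92 Hz

For a string, f ∝ √T, so the new frequency is 255.0·√1.047 = 260.9237 Hz.
f_beat = |260.9237 − 255.0| = 5.92 Hz.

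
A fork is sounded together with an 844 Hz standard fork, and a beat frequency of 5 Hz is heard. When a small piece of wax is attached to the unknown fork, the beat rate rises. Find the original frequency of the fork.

839 Hz

|f − 844| = 5, so the fork was at either 839 Hz or 849 Hz.
Loading a fork with wax lowers its frequency; the adjustment lowers the fork's frequency.
The beat rate rose, so the adjustment moved the fork further from 844 Hz — it was already below the reference.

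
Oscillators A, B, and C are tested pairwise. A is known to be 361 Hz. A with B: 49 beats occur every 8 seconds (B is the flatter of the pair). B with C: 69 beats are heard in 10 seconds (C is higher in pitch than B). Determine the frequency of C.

A–B: Beat frequency = 49/8 = 6.125 Hz.
B is below A, so f_B = 361 − 6.125 = 354.875 Hz.
B–C: Beat frequency = 69/10 = 6.9 Hz.
C is above B, so f_C = 354.875 + 6.9 = 361.775 Hz.

361.775 Hz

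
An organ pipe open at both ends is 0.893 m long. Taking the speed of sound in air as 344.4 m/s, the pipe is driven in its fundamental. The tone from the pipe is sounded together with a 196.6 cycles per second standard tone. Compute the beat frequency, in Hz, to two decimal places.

Open pipe: f_n = n·v/(2L) = 1·344.4/(2·0.893) = 192.8331 Hz.
f_beat = |192.8331 − 196.6| = 3.77 Hz.

3.77 Hz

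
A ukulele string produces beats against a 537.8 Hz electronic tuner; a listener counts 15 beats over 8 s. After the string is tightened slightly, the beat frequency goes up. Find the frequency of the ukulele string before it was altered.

Beat frequency = 15/8 = 1.875 Hz.
|f − 537.8| = 1.875, so the ukulele string was at either 535.925 Hz or 539.675 Hz.
Increasing tension raises a string's frequency; the adjustment raises the ukulele string's frequency.
The beat rate rose, so the adjustment moved the ukulele string further from 537.8 Hz — it was already above the reference.

539.675 Hz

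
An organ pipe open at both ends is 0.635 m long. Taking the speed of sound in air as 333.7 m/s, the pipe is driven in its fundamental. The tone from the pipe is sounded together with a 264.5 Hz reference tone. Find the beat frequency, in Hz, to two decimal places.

Open pipe: f_n = n·v/(2L) = 1·333.7/(2·0.635) = 262.7559 Hz.
f_beat = |262.7559 − 264.5| = 1.74 Hz.

1.74 Hz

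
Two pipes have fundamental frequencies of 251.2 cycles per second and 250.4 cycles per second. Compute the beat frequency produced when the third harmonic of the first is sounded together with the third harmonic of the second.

2.4 Hz

Third harmonic of the first: 3·251.2 = 753.6 Hz.
Third harmonic of the second: 3·250.4 = 751.2 Hz.
f_beat = |753.6 − 751.2| = 2.4 Hz.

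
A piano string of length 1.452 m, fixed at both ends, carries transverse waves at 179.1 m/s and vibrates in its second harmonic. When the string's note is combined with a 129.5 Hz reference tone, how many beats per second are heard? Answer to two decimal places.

For a string fixed at both ends, f_n = n·v/(2L) = 2·179.1/(2·1.452) = 123.3471 Hz.
f_beat = |123.3471 − 129.5| = 6.15 Hz.

6.15 Hz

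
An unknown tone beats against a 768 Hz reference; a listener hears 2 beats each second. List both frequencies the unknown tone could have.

|f − 768| = 2, so f = 768 ± 2.

766 Hz or 770 Hz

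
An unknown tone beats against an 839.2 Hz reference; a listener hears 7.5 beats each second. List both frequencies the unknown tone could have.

831.7 Hz or 846.7 Hz

|f − 839.2| = 7.5, so f = 839.2 ± 7.5.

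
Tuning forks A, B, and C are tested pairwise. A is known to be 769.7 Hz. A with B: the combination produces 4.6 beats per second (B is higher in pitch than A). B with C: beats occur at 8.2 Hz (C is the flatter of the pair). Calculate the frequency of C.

766.1 Hz

B is above A, so f_B = 769.7 + 4.6 = 774.3 Hz.
C is below B, so f_C = 774.3 − 8.2 = 766.1 Hz.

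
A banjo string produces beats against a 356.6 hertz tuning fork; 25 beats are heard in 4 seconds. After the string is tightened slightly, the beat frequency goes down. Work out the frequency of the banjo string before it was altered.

350.35 Hz

Beat frequency = 25/4 = 6.25 Hz.
|f − 356.6| = 6.25, so the banjo string was at either 350.35 Hz or 362.85 Hz.
Increasing tension raises a string's frequency; the adjustment raises the banjo string's frequency.
The beat rate fell, so the adjustment moved the banjo string toward 356.6 Hz — it must have started below the reference.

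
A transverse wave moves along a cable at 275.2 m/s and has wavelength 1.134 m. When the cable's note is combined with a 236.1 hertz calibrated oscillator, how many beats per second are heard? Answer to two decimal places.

6.58 Hz

Source frequency f = v/λ = 275.2/1.134 = 242.6808 Hz.
f_beat = |242.6808 − 236.1| = 6.58 Hz.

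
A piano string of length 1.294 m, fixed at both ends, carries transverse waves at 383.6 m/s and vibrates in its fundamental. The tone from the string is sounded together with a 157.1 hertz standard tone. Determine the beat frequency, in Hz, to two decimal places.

8.88 Hz

For a string fixed at both ends, f_n = n·v/(2L) = 1·383.6/(2·1.294) = 148.2226 Hz.
f_beat = |148.2226 − 157.1| = 8.88 Hz.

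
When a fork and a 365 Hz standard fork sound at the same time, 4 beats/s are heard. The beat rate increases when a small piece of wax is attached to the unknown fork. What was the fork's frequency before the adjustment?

361 Hz

|f − 365| = 4, so the fork was at either 361 Hz or 369 Hz.
Loading a fork with wax lowers its frequency; the adjustment lowers the fork's frequency.
The beat rate rose, so the adjustment moved the fork further from 365 Hz — it was already below the reference.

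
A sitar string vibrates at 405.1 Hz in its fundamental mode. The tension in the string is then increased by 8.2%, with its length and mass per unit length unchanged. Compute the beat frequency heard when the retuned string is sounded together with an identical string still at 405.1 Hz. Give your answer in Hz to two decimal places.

For a string, f ∝ √T, so the new frequency is 405.1·√1.082 = 421.3819 Hz.
f_beat = |421.3819 − 405.1| = 16.28 Hz.

16.28 Hz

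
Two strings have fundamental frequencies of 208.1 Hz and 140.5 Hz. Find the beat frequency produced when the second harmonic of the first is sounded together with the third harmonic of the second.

Second harmonic of the first: 2·208.1 = 416.2 Hz.
Third harmonic of the second: 3·140.5 = 421.5 Hz.
f_beat = |416.2 − 421.5| = 5.3 Hz.

5.3 Hz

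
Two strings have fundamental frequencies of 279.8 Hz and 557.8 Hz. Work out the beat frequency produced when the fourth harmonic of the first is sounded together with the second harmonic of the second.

Fourth harmonic of the first: 4·279.8 = 1119.2 Hz.
Second harmonic of the second: 2·557.8 = 1115.6 Hz.
f_beat = |1119.2 − 1115.6| = 3.6 Hz.

3.6 Hz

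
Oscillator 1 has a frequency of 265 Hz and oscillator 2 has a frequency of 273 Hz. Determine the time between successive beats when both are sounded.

f_beat = |265 − 273| = 8 Hz.
Beat period T = 1 / f_beat = 1 / 8 s.

0.125 s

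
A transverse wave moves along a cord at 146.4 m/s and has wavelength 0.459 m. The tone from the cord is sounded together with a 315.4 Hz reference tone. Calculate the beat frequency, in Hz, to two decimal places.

3.55 Hz

Source frequency f = v/λ = 146.4/0.459 = 318.9542 Hz.
f_beat = |318.9542 − 315.4| = 3.55 Hz.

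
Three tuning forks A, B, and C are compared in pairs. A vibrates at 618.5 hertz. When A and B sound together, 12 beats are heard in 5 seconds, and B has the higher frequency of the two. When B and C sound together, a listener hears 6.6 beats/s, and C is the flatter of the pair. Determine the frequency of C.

614.3 Hz

A–B: Beat frequency = 12/5 = 2.4 Hz.
B is above A, so f_B = 618.5 + 2.4 = 620.9 Hz.
C is below B, so f_C = 620.9 − 6.6 = 614.3 Hz.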